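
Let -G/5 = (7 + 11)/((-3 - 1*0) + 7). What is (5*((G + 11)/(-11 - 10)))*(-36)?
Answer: -690/7 ≈ -98.571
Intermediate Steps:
G = -45/2 (G = -5*(7 + 11)/((-3 - 1*0) + 7) = -90/((-3 + 0) + 7) = -90/(-3 + 7) = -90/4 = -5*9/2 = -45/2 ≈ -22.500)
(5*((G + 11)/(-11 - 10)))*(-36) = (5*((-45/2 + 11)/(-11 - 10)))*(-36) = (5*(-23/2/(-21)))*(-36) = (5*(-23/2*(-1/21)))*(-36) = (5*(23/42))*(-36) = (115/42)*(-36) = -690/7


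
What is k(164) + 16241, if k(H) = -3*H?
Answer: 15749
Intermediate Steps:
k(164) + 16241 = -3*164 + 16241 = -492 + 16241 = 15749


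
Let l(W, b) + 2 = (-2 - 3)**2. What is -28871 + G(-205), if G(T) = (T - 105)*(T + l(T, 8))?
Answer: 27549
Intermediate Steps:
l(W, b) = 23 (l(W, b) = -2 + (-2 - 3)**2 = -2 + (-5)**2 = -2 + 25 = 23)
G(T) = (-105 + T)*(23 + T) (G(T) = (T - 105)*(T + 23) = (-105 + T)*(23 + T))
-28871 + G(-205) = -28871 + (-2415 + (-205)**2 - 82*(-205)) = -28871 + (-2415 + 42025 + 16810) = -28871 + 56420 = 27549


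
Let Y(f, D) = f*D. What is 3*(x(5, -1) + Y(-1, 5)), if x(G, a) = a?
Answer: -18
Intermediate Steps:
Y(f, D) = D*f
3*(x(5, -1) + Y(-1, 5)) = 3*(-1 + 5*(-1)) = 3*(-1 - 5) = 3*(-6) = -18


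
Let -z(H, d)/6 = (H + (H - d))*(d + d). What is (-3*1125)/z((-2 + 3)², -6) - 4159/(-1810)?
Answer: -206287/57920 ≈ -3.5616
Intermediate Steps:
z(H, d) = -12*d*(-d + 2*H) (z(H, d) = -6*(H + (H - d))*(d + d) = -6*(-d + 2*H)*2*d = -12*d*(-d + 2*H))
(-3*1125)/z((-2 + 3)², -6) - 4159/(-1810) = (-3*1125)/((12*(-6)*(-6 - 2*(-2 + 3)²))) - 4159/(-1810) = -3375*(-1/(72*(-6 - 2*1²))) - 4159*(-1/1810) = -3375*(-1/(72*(-6 - 2*1))) + 4159/1810 = -3375*(-1/(72*(-6 - 2))) + 4159/1810 = -3375/(12*(-6)*(-8)) + 4159/1810 = -3375/576 + 4159/1810 = -3375*1/576 + 4159/1810 = -375/64 + 4159/1810 = -206287/57920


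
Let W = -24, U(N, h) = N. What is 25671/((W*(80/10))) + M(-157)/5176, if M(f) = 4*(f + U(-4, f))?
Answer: -5541531/41408 ≈ -133.83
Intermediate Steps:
M(f) = -16 + 4*f (M(f) = 4*(f - 4) = 4*(-4 + f) = -16 + 4*f)
25671/((W*(80/10))) + M(-157)/5176 = 25671/((-1920/10)) + (-16 + 4*(-157))/5176 = 25671/((-1920/10)) + (-16 - 628)*(1/5176) = 25671/((-24*8)) - 644*1/5176 = 25671/(-192) - 161/1294 = 25671*(-1/192) - 161/1294 = -8557/64 - 161/1294 = -5541531/41408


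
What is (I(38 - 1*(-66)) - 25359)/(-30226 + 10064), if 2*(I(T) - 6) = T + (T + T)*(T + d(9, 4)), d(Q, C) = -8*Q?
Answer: 21973/20162 ≈ 1.0898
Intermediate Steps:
I(T) = 6 + T/2 + T*(-72 + T) (I(T) = 6 + (T + (T + T)*(T - 8*9))/2 = 6 + (T + (2*T)*(T - 72))/2 = 6 + (T + (2*T)*(-72 + T))/2 = 6 + (T + 2*T*(-72 + T))/2 = 6 + (T/2 + T*(-72 + T)) = 6 + T/2 + T*(-72 + T))
(I(38 - 1*(-66)) - 25359)/(-30226 + 10064) = ((6 + (38 - 1*(-66))² - 143*(38 - 1*(-66))/2) - 25359)/(-30226 + 10064) = ((6 + (38 + 66)² - 143*(38 + 66)/2) - 25359)/(-20162) = ((6 + 104² - 143/2*104) - 25359)*(-1/20162) = ((6 + 10816 - 7436) - 25359)*(-1/20162) = (3386 - 25359)*(-1/20162) = -21973*(-1/20162) = 21973/20162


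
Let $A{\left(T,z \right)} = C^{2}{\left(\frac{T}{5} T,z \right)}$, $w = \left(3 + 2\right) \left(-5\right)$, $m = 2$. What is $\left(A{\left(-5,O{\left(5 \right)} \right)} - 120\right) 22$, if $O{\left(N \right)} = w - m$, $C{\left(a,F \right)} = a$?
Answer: $-2090$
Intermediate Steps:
$w = -25$ ($w = 5 \left(-5\right) = -25$)
$O{\left(N \right)} = -27$ ($O{\left(N \right)} = -25 - 2 = -27$)
$A{\left(T,z \right)} = \frac{T^{4}}{25}$ ($A{\left(T,z \right)} = \left(\frac{T}{5} T\right)^{2} = \left(\frac{T^{2}}{5}\right)^{2} = \frac{T^{4}}{25}$)
$\left(A{\left(-5,O{\left(5 \right)} \right)} - 120\right) 22 = \left(\frac{\left(-5\right)^{4}}{25} - 120\right) 22 = \left(\frac{1}{25} \cdot 625 - 120\right) 22 = \left(25 - 120\right) 22 = \left(-95\right) 22 = -2090$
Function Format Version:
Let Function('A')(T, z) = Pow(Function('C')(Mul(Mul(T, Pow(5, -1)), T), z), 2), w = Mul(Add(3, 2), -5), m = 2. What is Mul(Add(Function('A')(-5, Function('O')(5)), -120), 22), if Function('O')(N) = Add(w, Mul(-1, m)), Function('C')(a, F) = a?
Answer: -2090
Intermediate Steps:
w = -25 (w = Mul(5, -5) = -25)
Function('O')(N) = -27 (Function('O')(N) = Add(-25, Mul(-1, 2)) = Add(-25, -2) = -27)
Function('A')(T, z) = Mul(Rational(1, 25), Pow(T, 4)) (Function('A')(T, z) = Pow(Mul(Mul(T, Pow(5, -1)), T), 2) = Pow(Mul(Mul(T, Rational(1, 5)), T), 2) = Pow(Mul(Mul(Rational(1, 5), T), T), 2) = Pow(Mul(Rational(1, 5), Pow(T, 2)), 2) = Mul(Rational(1, 25), Pow(T, 4)))
Mul(Add(Function('A')(-5, Function('O')(5)), -120), 22) = Mul(Add(Mul(Rational(1, 25), Pow(-5, 4)), -120), 22) = Mul(Add(Mul(Rational(1, 25), 625), -120), 22) = Mul(Add(25, -120), 22) = Mul(-95, 22) = -2090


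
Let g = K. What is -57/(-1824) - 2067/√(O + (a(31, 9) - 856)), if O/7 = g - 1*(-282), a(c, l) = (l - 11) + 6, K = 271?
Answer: 1/32 - 2067*√3019/3019 ≈ -37.588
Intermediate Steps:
a(c, l) = -5 + l (a(c, l) = (-11 + l) + 6 = -5 + l)
g = 271
O = 3871 (O = 7*(271 - 1*(-282)) = 7*(271 + 282) = 7*553 = 3871)
-57/(-1824) - 2067/√(O + (a(31, 9) - 856)) = -57/(-1824) - 2067/√(3871 + ((-5 + 9) - 856)) = -57*(-1/1824) - 2067/√(3871 + (4 - 856)) = 1/32 - 2067/√(3871 - 852) = 1/32 - 2067*√3019/3019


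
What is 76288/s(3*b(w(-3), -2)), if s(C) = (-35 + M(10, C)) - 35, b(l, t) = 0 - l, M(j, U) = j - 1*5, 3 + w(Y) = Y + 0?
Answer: -76288/65 ≈ -1173.7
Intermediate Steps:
w(Y) = -3 + Y (w(Y) = -3 + (Y + 0) = -3 + Y)
M(j, U) = -5 + j (M(j, U) = j - 5 = -5 + j)
b(l, t) = -l
s(C) = -65 (s(C) = (-35 + (-5 + 10)) - 35 = (-35 + 5) - 35 = -30 - 35 = -65)
76288/s(3*b(w(-3), -2)) = 76288/(-65) = 76288*(-1/65) = -76288/65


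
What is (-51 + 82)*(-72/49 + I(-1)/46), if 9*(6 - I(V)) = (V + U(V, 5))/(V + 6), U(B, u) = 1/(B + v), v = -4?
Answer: -3506906/84525 ≈ -41.490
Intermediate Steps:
U(B, u) = 1/(-4 + B) (U(B, u) = 1/(B - 4) = 1/(-4 + B))
I(V) = 6 - (V + 1/(-4 + V))/(9*(6 + V)) (I(V) = 6 - (V + 1/(-4 + V))/(9*(V + 6)) = 6 - (V + 1/(-4 + V))/(9*(6 + V)))
(-51 + 82)*(-72/49 + I(-1)/46) = (-51 + 82)*(-72/49 + ((-1 + (-4 - 1)*(324 + 53*(-1)))/(9*(-4 - 1)*(6 - 1)))/46) = 31*(-72*1/49 + ((⅑)*(-1 - 5*(324 - 53))/(-5*5))*(1/46)) = 31*(-72/49 + ((⅑)*(-⅕)*(⅕)*(-1 - 5*271))*(1/46)) = 31*(-72/49 + ((⅑)*(-⅕)*(⅕)*(-1 - 1355))*(1/46)) = 31*(-72/49 + ((⅑)*(-⅕)*(⅕)*(-1356))*(1/46)) = 31*(-72/49 + (452/75)*(1/46)) = 31*(-72/49 + 226/1725) = 31*(-113126/84525) = -3506906/84525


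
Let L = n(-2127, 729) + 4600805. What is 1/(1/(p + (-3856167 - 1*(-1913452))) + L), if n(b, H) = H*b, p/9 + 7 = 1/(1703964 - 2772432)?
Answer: 691932041371/2110546335094378206 ≈ 3.2785e-7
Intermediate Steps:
p = -22437831/356156 (p = -63 + 9/(1703964 - 2772432) = -63 + 9/(-1068468) = -63 + 9*(-1/1068468) = -63 - 3/356156 = -22437831/356156 ≈ -63.000)
L = 3050222 (L = 729*(-2127) + 4600805 = -1550583 + 4600805 = 3050222)
1/(1/(p + (-3856167 - 1*(-1913452))) + L) = 1/(1/(-22437831/356156 + (-3856167 - 1*(-1913452))) + 3050222) = 1/(1/(-22437831/356156 + (-3856167 + 1913452)) + 3050222) = 1/(1/(-22437831/356156 - 1942715) + 3050222) = 1/(1/(-691932041371/356156) + 3050222) = 1/(-356156/691932041371 + 3050222) = 1/(2110546335094378206/691932041371) = 691932041371/2110546335094378206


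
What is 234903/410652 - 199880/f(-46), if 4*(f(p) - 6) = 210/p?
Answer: -839039800031/20395716 ≈ -41138.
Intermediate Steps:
f(p) = 6 + 105/(2*p) (f(p) = 6 + (210/p)/4 = 6 + 105/(2*p))
234903/410652 - 199880/f(-46) = 234903/410652 - 199880/(6 + (105/2)/(-46)) = 234903*(1/410652) - 199880/(6 + (105/2)*(-1/46)) = 78301/136884 - 199880/(6 - 105/92) = 78301/136884 - 199880/447/92 = 78301/136884 - 199880*92/447 = 78301/136884 - 18388960/447 = -839039800031/20395716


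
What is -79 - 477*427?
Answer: -203758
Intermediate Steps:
-79 - 477*427 = -79 - 203679 = -203758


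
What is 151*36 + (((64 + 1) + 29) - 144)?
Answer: 5386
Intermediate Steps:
151*36 + (((64 + 1) + 29) - 144) = 5436 + ((65 + 29) - 144) = 5436 + (94 - 144) = 5436 - 50 = 5386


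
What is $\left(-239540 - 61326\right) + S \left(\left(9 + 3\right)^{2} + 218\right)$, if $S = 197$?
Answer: $-229552$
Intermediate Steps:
$\left(-239540 - 61326\right) + S \left(\left(9 + 3\right)^{2} + 218\right) = \left(-239540 - 61326\right) + 197 \left(\left(9 + 3\right)^{2} + 218\right) = -300866 + 197 \left(12^{2} + 218\right) = -300866 + 197 \left(144 + 218\right) = -300866 + 197 \cdot 362 = -300866 + 71314 = -229552$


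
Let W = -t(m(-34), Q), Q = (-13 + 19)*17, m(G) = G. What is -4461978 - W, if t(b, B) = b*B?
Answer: -4465446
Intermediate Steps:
Q = 102 (Q = 6*17 = 102)
t(b, B) = B*b
W = 3468 (W = -102*(-34) = -1*(-3468) = 3468)
-4461978 - W = -4461978 - 1*3468 = -4461978 - 3468 = -4465446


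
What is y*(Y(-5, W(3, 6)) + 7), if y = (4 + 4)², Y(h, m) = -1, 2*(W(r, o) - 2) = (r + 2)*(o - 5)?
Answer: 384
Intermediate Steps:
W(r, o) = 2 + (-5 + o)*(2 + r)/2 (W(r, o) = 2 + ((r + 2)*(o - 5))/2 = 2 + ((2 + r)*(-5 + o))/2 = 2 + ((-5 + o)*(2 + r))/2 = 2 + (-5 + o)*(2 + r)/2)
y = 64 (y = 8² = 64)
y*(Y(-5, W(3, 6)) + 7) = 64*(-1 + 7) = 64*6 = 384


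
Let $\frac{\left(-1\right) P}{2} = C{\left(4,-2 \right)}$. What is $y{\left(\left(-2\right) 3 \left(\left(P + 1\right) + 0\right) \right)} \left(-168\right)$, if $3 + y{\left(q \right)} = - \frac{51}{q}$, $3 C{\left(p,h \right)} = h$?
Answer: $-108$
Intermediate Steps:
$C{\left(p,h \right)} = \frac{h}{3}$
$P = \frac{4}{3}$ ($P = - 2 \cdot \frac{1}{3} \left(-2\right) = \left(-2\right) \left(- \frac{2}{3}\right) = \frac{4}{3} \approx 1.3333$)
$y{\left(q \right)} = -3 - \frac{51}{q}$
$y{\left(\left(-2\right) 3 \left(\left(P + 1\right) + 0\right) \right)} \left(-168\right) = \left(-3 - \frac{51}{\left(-2\right) 3 \left(\left(\frac{4}{3} + 1\right) + 0\right)}\right) \left(-168\right) = \left(-3 - \frac{51}{\left(-6\right) \left(\frac{7}{3} + 0\right)}\right) \left(-168\right) = \left(-3 - \frac{51}{\left(-6\right) \frac{7}{3}}\right) \left(-168\right) = \left(-3 - \frac{51}{-14}\right) \left(-168\right) = \left(-3 - - \frac{51}{14}\right) \left(-168\right) = \left(-3 + \frac{51}{14}\right) \left(-168\right) = \frac{9}{14} \left(-168\right) = -108$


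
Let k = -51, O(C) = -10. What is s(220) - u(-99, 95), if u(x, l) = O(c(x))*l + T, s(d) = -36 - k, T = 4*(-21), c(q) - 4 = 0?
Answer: 1049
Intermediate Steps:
c(q) = 4 (c(q) = 4 + 0 = 4)
T = -84
s(d) = 15 (s(d) = -36 - 1*(-51) = -36 + 51 = 15)
u(x, l) = -84 - 10*l (u(x, l) = -10*l - 84 = -84 - 10*l)
s(220) - u(-99, 95) = 15 - (-84 - 10*95) = 15 - (-84 - 950) = 15 - 1*(-1034) = 15 + 1034 = 1049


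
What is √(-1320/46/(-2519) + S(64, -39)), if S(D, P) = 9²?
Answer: √2247360429/5267 ≈ 9.0006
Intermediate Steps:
S(D, P) = 81
√(-1320/46/(-2519) + S(64, -39)) = √(-1320/46/(-2519) + 81) = √(-1320*1/46*(-1/2519) + 81) = √(-660/23*(-1/2519) + 81) = √(60/5267 + 81) = √(426687/5267) = √2247360429/5267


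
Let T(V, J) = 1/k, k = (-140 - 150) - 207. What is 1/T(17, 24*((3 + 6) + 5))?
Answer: -497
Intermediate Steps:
k = -497 (k = -290 - 207 = -497)
T(V, J) = -1/497 (T(V, J) = 1/(-497) = -1/497)
1/T(17, 24*((3 + 6) + 5)) = 1/(-1/497) = -497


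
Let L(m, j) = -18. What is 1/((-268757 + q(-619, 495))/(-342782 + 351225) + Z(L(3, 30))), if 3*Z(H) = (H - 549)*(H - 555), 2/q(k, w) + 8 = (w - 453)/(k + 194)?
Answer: 14530403/1573136522469 ≈ 9.2366e-6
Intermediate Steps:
q(k, w) = 2/(-8 + (-453 + w)/(194 + k)) (q(k, w) = 2/(-8 + (w - 453)/(k + 194)) = 2/(-8 + (-453 + w)/(194 + k)))
Z(H) = (-555 + H)*(-549 + H)/3 (Z(H) = ((H - 549)*(H - 555))/3 = ((-549 + H)*(-555 + H))/3 = ((-555 + H)*(-549 + H))/3 = (-555 + H)*(-549 + H)/3)
1/((-268757 + q(-619, 495))/(-342782 + 351225) + Z(L(3, 30))) = 1/((-268757 + 2*(194 - 619)/(-2005 + 495 - 8*(-619)))/(-342782 + 351225) + (101565 - 368*(-18) + (⅓)*(-18)²)) = 1/((-268757 + 2*(-425)/(-2005 + 495 + 4952))/8443 + (101565 + 6624 + (⅓)*324)) = 1/((-268757 + 2*(-425)/3442)*(1/8443) + (101565 + 6624 + 108)) = 1/((-268757 + 2*(1/3442)*(-425))*(1/8443) + 108297) = 1/((-268757 - 425/1721)*(1/8443) + 108297) = 1/(-462531222/1721*1/8443 + 108297) = 1/(-462531222/14530403 + 108297) = 1/(1573136522469/14530403) = 14530403/1573136522469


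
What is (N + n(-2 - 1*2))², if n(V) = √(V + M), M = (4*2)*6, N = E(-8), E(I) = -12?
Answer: 188 - 48*√11 ≈ 28.802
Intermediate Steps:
N = -12
M = 48 (M = 8*6 = 48)
n(V) = √(48 + V) (n(V) = √(V + 48) = √(48 + V))
(N + n(-2 - 1*2))² = (-12 + √(48 + (-2 - 1*2)))² = (-12 + √(48 + (-2 - 2)))² = (-12 + √(48 - 4))² = (-12 + √44)² = (-12 + 2*√11)²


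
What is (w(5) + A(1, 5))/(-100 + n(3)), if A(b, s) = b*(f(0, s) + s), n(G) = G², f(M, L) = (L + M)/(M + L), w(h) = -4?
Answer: -2/91 ≈ -0.021978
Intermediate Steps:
f(M, L) = 1 (f(M, L) = (L + M)/(L + M) = 1)
A(b, s) = b*(1 + s)
(w(5) + A(1, 5))/(-100 + n(3)) = (-4 + 1*(1 + 5))/(-100 + 3²) = (-4 + 1*6)/(-100 + 9) = (-4 + 6)/(-91) = 2*(-1/91) = -2/91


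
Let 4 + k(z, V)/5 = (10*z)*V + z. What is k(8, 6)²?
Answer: 5856400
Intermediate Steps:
k(z, V) = -20 + 5*z + 50*V*z (k(z, V) = -20 + 5*((10*z)*V + z) = -20 + 5*(10*V*z + z) = -20 + 5*(z + 10*V*z) = -20 + (5*z + 50*V*z) = -20 + 5*z + 50*V*z)
k(8, 6)² = (-20 + 5*8 + 50*6*8)² = (-20 + 40 + 2400)² = 2420² = 5856400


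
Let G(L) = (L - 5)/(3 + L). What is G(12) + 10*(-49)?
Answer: -7343/15 ≈ -489.53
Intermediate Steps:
G(L) = (-5 + L)/(3 + L)
G(12) + 10*(-49) = (-5 + 12)/(3 + 12) + 10*(-49) = 7/15 - 490 = -7343/15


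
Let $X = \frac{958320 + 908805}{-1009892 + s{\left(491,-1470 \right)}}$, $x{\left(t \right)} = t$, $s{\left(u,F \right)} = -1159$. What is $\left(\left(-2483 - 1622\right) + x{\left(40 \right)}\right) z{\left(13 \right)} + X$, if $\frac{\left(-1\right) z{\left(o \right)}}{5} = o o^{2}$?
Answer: $\frac{15049164921050}{337017} \approx 4.4654 \cdot 10^{7}$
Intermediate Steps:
$z{\left(o \right)} = - 5 o^{3}$ ($z{\left(o \right)} = - 5 o o^{2} = - 5 o^{3}$)
$X = - \frac{622375}{337017}$ ($X = \frac{958320 + 908805}{-1009892 - 1159} = \frac{1867125}{-1011051} = 1867125 \left(- \frac{1}{1011051}\right) = - \frac{622375}{337017} \approx -1.8467$)
$\left(\left(-2483 - 1622\right) + x{\left(40 \right)}\right) z{\left(13 \right)} + X = \left(\left(-2483 - 1622\right) + 40\right) \left(- 5 \cdot 13^{3}\right) - \frac{622375}{337017} = \left(-4105 + 40\right) \left(\left(-5\right) 2197\right) - \frac{622375}{337017} = \left(-4065\right) \left(-10985\right) - \frac{622375}{337017} = 44654025 - \frac{622375}{337017} = \frac{15049164921050}{337017}$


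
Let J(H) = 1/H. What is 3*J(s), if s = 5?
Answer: 3/5 ≈ 0.60000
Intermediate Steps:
3*J(s) = 3/5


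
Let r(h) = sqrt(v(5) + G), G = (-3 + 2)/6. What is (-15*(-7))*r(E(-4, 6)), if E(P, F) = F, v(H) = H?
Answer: 35*sqrt(174)/2 ≈ 230.84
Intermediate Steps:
G = -1/6 (G = -1*1/6 = -1/6 ≈ -0.16667)
r(h) = sqrt(174)/6 (r(h) = sqrt(5 - 1/6) = sqrt(29/6) = sqrt(174)/6)
(-15*(-7))*r(E(-4, 6)) = (-15*(-7))*(sqrt(174)/6) = 105*(sqrt(174)/6) = 35*sqrt(174)/2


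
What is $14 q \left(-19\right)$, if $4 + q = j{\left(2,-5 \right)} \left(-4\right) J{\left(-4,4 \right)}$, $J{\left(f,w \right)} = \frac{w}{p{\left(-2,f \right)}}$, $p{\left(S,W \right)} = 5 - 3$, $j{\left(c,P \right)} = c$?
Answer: $5320$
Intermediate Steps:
$p{\left(S,W \right)} = 2$
$J{\left(f,w \right)} = \frac{w}{2}$
$q = -20$ ($q = -4 + 2 \left(-4\right) \frac{1}{2} \cdot 4 = -4 - 16 = -20$)
$14 q \left(-19\right) = 14 \left(-20\right) \left(-19\right) = \left(-280\right) \left(-19\right) = 5320$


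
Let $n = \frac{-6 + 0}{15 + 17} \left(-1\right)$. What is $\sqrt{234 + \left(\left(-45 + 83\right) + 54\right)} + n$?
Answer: $\frac{3}{16} + \sqrt{326} \approx 18.243$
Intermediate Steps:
$n = \frac{3}{16}$ ($n = - \frac{6}{32} \left(-1\right) = \left(-6\right) \frac{1}{32} \left(-1\right) = \left(- \frac{3}{16}\right) \left(-1\right) = \frac{3}{16} \approx 0.1875$)
$\sqrt{234 + \left(\left(-45 + 83\right) + 54\right)} + n = \sqrt{234 + \left(\left(-45 + 83\right) + 54\right)} + \frac{3}{16} = \sqrt{234 + \left(38 + 54\right)} + \frac{3}{16} = \sqrt{234 + 92} + \frac{3}{16} = \sqrt{326} + \frac{3}{16} = \frac{3}{16} + \sqrt{326}$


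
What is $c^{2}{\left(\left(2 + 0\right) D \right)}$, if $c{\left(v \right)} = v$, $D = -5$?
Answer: $100$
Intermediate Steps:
$c^{2}{\left(\left(2 + 0\right) D \right)} = \left(\left(2 + 0\right) \left(-5\right)\right)^{2} = \left(2 \left(-5\right)\right)^{2} = \left(-10\right)^{2} = 100$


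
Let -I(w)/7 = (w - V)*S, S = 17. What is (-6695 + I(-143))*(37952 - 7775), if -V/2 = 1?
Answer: 304304868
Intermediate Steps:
V = -2 (V = -2*1 = -2)
I(w) = -238 - 119*w (I(w) = -7*(w - 1*(-2))*17 = -7*(w + 2)*17 = -7*(2 + w)*17 = -7*(34 + 17*w) = -238 - 119*w)
(-6695 + I(-143))*(37952 - 7775) = (-6695 + (-238 - 119*(-143)))*(37952 - 7775) = (-6695 + (-238 + 17017))*30177 = (-6695 + 16779)*30177 = 10084*30177 = 304304868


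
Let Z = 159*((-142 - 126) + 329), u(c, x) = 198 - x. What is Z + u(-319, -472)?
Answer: 10369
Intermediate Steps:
Z = 9699 (Z = 159*(-268 + 329) = 159*61 = 9699)
Z + u(-319, -472) = 9699 + (198 - 1*(-472)) = 9699 + (198 + 472) = 9699 + 670 = 10369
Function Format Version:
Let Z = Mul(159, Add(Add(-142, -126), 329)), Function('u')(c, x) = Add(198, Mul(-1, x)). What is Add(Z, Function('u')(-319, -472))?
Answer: 10369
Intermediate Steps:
Z = 9699 (Z = Mul(159, Add(-268, 329)) = Mul(159, 61) = 9699)
Add(Z, Function('u')(-319, -472)) = Add(9699, Add(198, Mul(-1, -472))) = Add(9699, Add(198, 472)) = Add(9699, 670) = 10369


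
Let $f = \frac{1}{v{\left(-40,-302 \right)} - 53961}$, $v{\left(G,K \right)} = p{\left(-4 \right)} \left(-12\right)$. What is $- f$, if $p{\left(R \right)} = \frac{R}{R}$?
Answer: $\frac{1}{53973} \approx 1.8528 \cdot 10^{-5}$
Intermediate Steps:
$p{\left(R \right)} = 1$
$v{\left(G,K \right)} = -12$ ($v{\left(G,K \right)} = 1 \left(-12\right) = -12$)
$f = - \frac{1}{53973}$ ($f = \frac{1}{-12 - 53961} = \frac{1}{-53973} = - \frac{1}{53973} \approx -1.8528 \cdot 10^{-5}$)
$- f = \left(-1\right) \left(- \frac{1}{53973}\right) = \frac{1}{53973}$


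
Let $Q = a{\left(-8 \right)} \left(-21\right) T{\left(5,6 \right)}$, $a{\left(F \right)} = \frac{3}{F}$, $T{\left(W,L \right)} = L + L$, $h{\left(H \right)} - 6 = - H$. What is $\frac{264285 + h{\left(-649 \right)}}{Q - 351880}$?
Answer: $- \frac{529880}{703571} \approx -0.75313$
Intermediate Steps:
$h{\left(H \right)} = 6 - H$
$T{\left(W,L \right)} = 2 L$
$Q = \frac{189}{2}$ ($Q = \frac{3}{-8} \left(-21\right) 2 \cdot 6 = 3 \left(- \frac{1}{8}\right) \left(-21\right) 12 = \left(- \frac{3}{8}\right) \left(-21\right) 12 = \frac{63}{8} \cdot 12 = \frac{189}{2} \approx 94.5$)
$\frac{264285 + h{\left(-649 \right)}}{Q - 351880} = \frac{264285 + \left(6 - -649\right)}{\frac{189}{2} - 351880} = \frac{264285 + \left(6 + 649\right)}{- \frac{703571}{2}} = \left(264285 + 655\right) \left(- \frac{2}{703571}\right) = 264940 \left(- \frac{2}{703571}\right) = - \frac{529880}{703571}$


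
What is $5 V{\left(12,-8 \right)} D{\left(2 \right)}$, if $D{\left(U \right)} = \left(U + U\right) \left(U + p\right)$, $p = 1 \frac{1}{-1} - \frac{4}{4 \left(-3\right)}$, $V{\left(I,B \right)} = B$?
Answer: $- \frac{640}{3} \approx -213.33$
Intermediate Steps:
$p = - \frac{2}{3}$ ($p = 1 \left(-1\right) - \frac{4}{-12} = -1 - - \frac{1}{3} = -1 + \frac{1}{3} = - \frac{2}{3} \approx -0.66667$)
$D{\left(U \right)} = 2 U \left(- \frac{2}{3} + U\right)$ ($D{\left(U \right)} = \left(U + U\right) \left(U - \frac{2}{3}\right) = 2 U \left(- \frac{2}{3} + U\right)$)
$5 V{\left(12,-8 \right)} D{\left(2 \right)} = 5 \left(-8\right) \frac{2}{3} \cdot 2 \left(-2 + 3 \cdot 2\right) = - 40 \cdot \frac{2}{3} \cdot 2 \left(-2 + 6\right) = - 40 \cdot \frac{2}{3} \cdot 2 \cdot 4 = \left(-40\right) \frac{16}{3} = - \frac{640}{3}$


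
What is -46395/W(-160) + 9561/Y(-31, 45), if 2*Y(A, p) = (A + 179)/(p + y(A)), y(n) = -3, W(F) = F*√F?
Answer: 200781/37 - 9279*I*√10/1280 ≈ 5426.5 - 22.924*I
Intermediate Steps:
W(F) = F^(3/2)
Y(A, p) = (179 + A)/(2*(-3 + p)) (Y(A, p) = ((A + 179)/(p - 3))/2 = ((179 + A)/(-3 + p))/2 = (179 + A)/(2*(-3 + p)))
-46395/W(-160) + 9561/Y(-31, 45) = -46395*I*√10/6400 + 9561/(((179 - 31)/(2*(-3 + 45)))) = -46395*I*√10/6400 + 9561/(((½)*148/42)) = -9279*I*√10/1280 + 9561/(((½)*(1/42)*148)) = -9279*I*√10/1280 + 9561/(37/21) = -9279*I*√10/1280 + 9561*(21/37) = -9279*I*√10/1280 + 200781/37 = 200781/37 - 9279*I*√10/1280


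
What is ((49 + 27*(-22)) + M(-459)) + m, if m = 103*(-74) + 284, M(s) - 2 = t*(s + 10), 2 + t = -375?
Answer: 161392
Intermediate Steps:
t = -377 (t = -2 - 375 = -377)
M(s) = -3768 - 377*s (M(s) = 2 - 377*(s + 10) = 2 - 377*(10 + s) = 2 + (-3770 - 377*s) = -3768 - 377*s)
m = -7338 (m = -7622 + 284 = -7338)
((49 + 27*(-22)) + M(-459)) + m = ((49 + 27*(-22)) + (-3768 - 377*(-459))) - 7338 = ((49 - 594) + (-3768 + 173043)) - 7338 = (-545 + 169275) - 7338 = 168730 - 7338 = 161392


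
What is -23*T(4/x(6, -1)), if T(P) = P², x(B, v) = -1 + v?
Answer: -92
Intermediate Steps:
-23*T(4/x(6, -1)) = -23*16/(-1 - 1)² = -23*(4/(-2))² = -23*(4*(-½))² = -23*(-2)² = -23*4 = -92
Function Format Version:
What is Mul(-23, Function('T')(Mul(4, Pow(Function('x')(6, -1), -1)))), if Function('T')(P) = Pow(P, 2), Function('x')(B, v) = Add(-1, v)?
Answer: -92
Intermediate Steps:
Mul(-23, Function('T')(Mul(4, Pow(Function('x')(6, -1), -1)))) = Mul(-23, Pow(Mul(4, Pow(Add(-1, -1), -1)), 2)) = Mul(-23, Pow(Mul(4, Pow(-2, -1)), 2)) = Mul(-23, Pow(Mul(4, Rational(-1, 2)), 2)) = Mul(-23, Pow(-2, 2)) = Mul(-23, 4) = -92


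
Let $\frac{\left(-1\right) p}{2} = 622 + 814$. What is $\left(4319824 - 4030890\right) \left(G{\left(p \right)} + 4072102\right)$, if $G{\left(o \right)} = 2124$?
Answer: $1177182415084$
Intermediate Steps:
$p = -2872$ ($p = - 2 \left(622 + 814\right) = \left(-2\right) 1436 = -2872$)
$\left(4319824 - 4030890\right) \left(G{\left(p \right)} + 4072102\right) = \left(4319824 - 4030890\right) \left(2124 + 4072102\right) = 288934 \cdot 4074226 = 1177182415084$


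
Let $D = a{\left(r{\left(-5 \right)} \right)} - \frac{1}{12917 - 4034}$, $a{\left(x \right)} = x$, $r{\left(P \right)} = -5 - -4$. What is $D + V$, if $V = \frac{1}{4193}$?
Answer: $- \frac{5320247}{5320917} \approx -0.99987$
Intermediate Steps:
$r{\left(P \right)} = -1$ ($r{\left(P \right)} = -5 + 4 = -1$)
$D = - \frac{8884}{8883}$ ($D = -1 - \frac{1}{12917 - 4034} = -1 - \frac{1}{8883} = - \frac{8884}{8883} \approx -1.0001$)
$V = \frac{1}{4193} \approx 0.00023849$
$D + V = - \frac{8884}{8883} + \frac{1}{4193} = - \frac{5320247}{5320917}$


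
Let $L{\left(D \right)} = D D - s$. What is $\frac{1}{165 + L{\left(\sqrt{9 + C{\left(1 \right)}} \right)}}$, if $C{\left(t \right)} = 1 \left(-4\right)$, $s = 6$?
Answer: $\frac{1}{164} \approx 0.0060976$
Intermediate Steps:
$C{\left(t \right)} = -4$
$L{\left(D \right)} = -6 + D^{2}$ ($L{\left(D \right)} = D D - 6 = D^{2} - 6 = -6 + D^{2}$)
$\frac{1}{165 + L{\left(\sqrt{9 + C{\left(1 \right)}} \right)}} = \frac{1}{165 - \left(6 - \left(\sqrt{9 - 4}\right)^{2}\right)} = \frac{1}{165 - \left(6 - \left(\sqrt{5}\right)^{2}\right)} = \frac{1}{165 + \left(-6 + 5\right)} = \frac{1}{165 - 1} = \frac{1}{164}$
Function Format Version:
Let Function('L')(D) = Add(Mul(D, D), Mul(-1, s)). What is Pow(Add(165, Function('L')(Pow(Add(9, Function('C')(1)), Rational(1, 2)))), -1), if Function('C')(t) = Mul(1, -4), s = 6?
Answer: Rational(1, 164) ≈ 0.0060976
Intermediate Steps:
Function('C')(t) = -4
Function('L')(D) = Add(-6, Pow(D, 2)) (Function('L')(D) = Add(Mul(D, D), Mul(-1, 6)) = Add(Pow(D, 2), -6) = Add(-6, Pow(D, 2)))
Pow(Add(165, Function('L')(Pow(Add(9, Function('C')(1)), Rational(1, 2)))), -1) = Pow(Add(165, Add(-6, Pow(Pow(Add(9, -4), Rational(1, 2)), 2))), -1) = Pow(Add(165, Add(-6, Pow(Pow(5, Rational(1, 2)), 2))), -1) = Pow(Add(165, Add(-6, 5)), -1) = Pow(Add(165, -1), -1) = Pow(164, -1) = Rational(1, 164)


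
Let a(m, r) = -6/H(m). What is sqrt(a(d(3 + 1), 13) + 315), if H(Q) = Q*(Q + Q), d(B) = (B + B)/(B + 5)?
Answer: 3*sqrt(2213)/8 ≈ 17.641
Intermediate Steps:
d(B) = 2*B/(5 + B) (d(B) = (2*B)/(5 + B) = 2*B/(5 + B))
H(Q) = 2*Q**2 (H(Q) = Q*(2*Q) = 2*Q**2)
a(m, r) = -3/m**2 (a(m, r) = -6*1/(2*m**2) = -3/m**2)
sqrt(a(d(3 + 1), 13) + 315) = sqrt(-3*(5 + (3 + 1))**2/(4*(3 + 1)**2) + 315) = sqrt(-3*(5 + 4)**2/64 + 315) = sqrt(-3/(2*4/9)**2 + 315) = sqrt(-3/(2*4*(1/9))**2 + 315) = sqrt(-3/(8/9)**2 + 315) = sqrt(-3*81/64 + 315) = sqrt(-243/64 + 315) = sqrt(19917/64) = 3*sqrt(2213)/8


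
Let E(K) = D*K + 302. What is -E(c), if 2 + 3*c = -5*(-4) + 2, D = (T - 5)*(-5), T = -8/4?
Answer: -1606/3 ≈ -535.33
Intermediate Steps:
T = -2 (T = -8*1/4 = -2)
D = 35 (D = (-2 - 5)*(-5) = -7*(-5) = 35)
c = 20/3 (c = -2/3 + (-5*(-4) + 2)/3 = -2/3 + (20 + 2)/3 = -2/3 + (1/3)*22 = -2/3 + 22/3 = 20/3 ≈ 6.6667)
E(K) = 302 + 35*K (E(K) = 35*K + 302 = 302 + 35*K)
-E(c) = -(302 + 35*(20/3)) = -(302 + 700/3) = -1*1606/3 = -1606/3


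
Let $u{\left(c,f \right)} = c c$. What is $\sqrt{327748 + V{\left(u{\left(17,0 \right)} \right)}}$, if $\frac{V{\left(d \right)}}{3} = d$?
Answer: $\sqrt{328615} \approx 573.25$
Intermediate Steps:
$u{\left(c,f \right)} = c^{2}$
$V{\left(d \right)} = 3 d$
$\sqrt{327748 + V{\left(u{\left(17,0 \right)} \right)}} = \sqrt{327748 + 3 \cdot 17^{2}} = \sqrt{327748 + 3 \cdot 289} = \sqrt{327748 + 867} = \sqrt{328615}$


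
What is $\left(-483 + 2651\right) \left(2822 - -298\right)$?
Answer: $6764160$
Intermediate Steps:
$\left(-483 + 2651\right) \left(2822 - -298\right) = 2168 \left(2822 + \left(-17 + 315\right)\right) = 2168 \left(2822 + 298\right) = 2168 \cdot 3120 = 6764160$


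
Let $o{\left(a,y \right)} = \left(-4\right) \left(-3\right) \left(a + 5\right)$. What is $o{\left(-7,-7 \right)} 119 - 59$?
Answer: $-2915$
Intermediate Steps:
$o{\left(a,y \right)} = 60 + 12 a$ ($o{\left(a,y \right)} = 12 \left(5 + a\right) = 60 + 12 a$)
$o{\left(-7,-7 \right)} 119 - 59 = \left(60 + 12 \left(-7\right)\right) 119 - 59 = \left(60 - 84\right) 119 - 59 = \left(-24\right) 119 - 59 = -2856 - 59 = -2915$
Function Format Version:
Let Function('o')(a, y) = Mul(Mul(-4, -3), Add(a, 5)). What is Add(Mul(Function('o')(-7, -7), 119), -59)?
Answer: -2915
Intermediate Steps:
Function('o')(a, y) = Add(60, Mul(12, a)) (Function('o')(a, y) = Mul(12, Add(5, a)) = Add(60, Mul(12, a)))
Add(Mul(Function('o')(-7, -7), 119), -59) = Add(Mul(Add(60, Mul(12, -7)), 119), -59) = Add(Mul(Add(60, -84), 119), -59) = Add(Mul(-24, 119), -59) = Add(-2856, -59) = -2915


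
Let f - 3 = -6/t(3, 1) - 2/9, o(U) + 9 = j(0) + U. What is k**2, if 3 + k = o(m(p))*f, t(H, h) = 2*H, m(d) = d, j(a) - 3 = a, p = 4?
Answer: 3481/81 ≈ 42.975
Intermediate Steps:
j(a) = 3 + a
o(U) = -6 + U (o(U) = -9 + ((3 + 0) + U) = -9 + (3 + U) = -6 + U)
f = 16/9 (f = 3 + (-6/(2*3) - 2/9) = 3 + (-6/6 - 2*1/9) = 3 + (-6*1/6 - 2/9) = 3 + (-1 - 2/9) = 3 - 11/9 = 16/9 ≈ 1.7778)
k = -59/9 (k = -3 + (-6 + 4)*(16/9) = -3 - 2*16/9 = -3 - 32/9 = -59/9 ≈ -6.5556)
k**2 = (-59/9)**2 = 3481/81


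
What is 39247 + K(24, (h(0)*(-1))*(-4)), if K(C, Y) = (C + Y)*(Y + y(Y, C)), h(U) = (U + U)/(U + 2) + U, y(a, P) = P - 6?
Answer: 39679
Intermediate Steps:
y(a, P) = -6 + P
h(U) = U + 2*U/(2 + U) (h(U) = (2*U)/(2 + U) + U = 2*U/(2 + U) + U = U + 2*U/(2 + U))
K(C, Y) = (C + Y)*(-6 + C + Y) (K(C, Y) = (C + Y)*(Y + (-6 + C)) = (C + Y)*(-6 + C + Y))
39247 + K(24, (h(0)*(-1))*(-4)) = 39247 + ((((0*(4 + 0)/(2 + 0))*(-1))*(-4))² + 24*(((0*(4 + 0)/(2 + 0))*(-1))*(-4)) + 24*(-6 + 24) + (((0*(4 + 0)/(2 + 0))*(-1))*(-4))*(-6 + 24)) = 39247 + ((((0*4/2)*(-1))*(-4))² + 24*(((0*4/2)*(-1))*(-4)) + 24*18 + (((0*4/2)*(-1))*(-4))*18) = 39247 + ((((0*(½)*4)*(-1))*(-4))² + 24*(((0*(½)*4)*(-1))*(-4)) + 432 + (((0*(½)*4)*(-1))*(-4))*18) = 39247 + (((0*(-1))*(-4))² + 24*((0*(-1))*(-4)) + 432 + ((0*(-1))*(-4))*18) = 39247 + ((0*(-4))² + 24*(0*(-4)) + 432 + (0*(-4))*18) = 39247 + (0² + 24*0 + 432 + 0*18) = 39247 + (0 + 0 + 432 + 0) = 39247 + 432 = 39679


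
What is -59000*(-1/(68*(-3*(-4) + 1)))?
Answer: 14750/221 ≈ 66.742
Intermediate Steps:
-59000*(-1/(68*(-3*(-4) + 1))) = -59000*(-1/(68*(12 + 1))) = -59000/((-68*13)) = -59000/(-884) = -59000*(-1/884) = 14750/221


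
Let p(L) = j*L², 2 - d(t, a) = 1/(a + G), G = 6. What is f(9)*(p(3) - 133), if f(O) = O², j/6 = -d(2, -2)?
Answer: -36855/2 ≈ -18428.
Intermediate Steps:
d(t, a) = 2 - 1/(6 + a) (d(t, a) = 2 - 1/(a + 6) = 2 - 1/(6 + a))
j = -21/2 (j = 6*(-(11 + 2*(-2))/(6 - 2)) = 6*(-(11 - 4)/4) = 6*(-7/4) = -21/2 ≈ -10.500)
p(L) = -21*L²/2
f(9)*(p(3) - 133) = 9²*(-21/2*3² - 133) = 81*(-21/2*9 - 133) = 81*(-189/2 - 133) = 81*(-455/2) = -36855/2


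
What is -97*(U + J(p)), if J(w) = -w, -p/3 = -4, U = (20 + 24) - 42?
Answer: 970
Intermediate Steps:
U = 2 (U = 44 - 42 = 2)
p = 12 (p = -3*(-4) = 12)
-97*(U + J(p)) = -97*(2 - 1*12) = -97*(2 - 12) = -97*(-10) = 970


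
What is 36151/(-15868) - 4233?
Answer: -67205395/15868 ≈ -4235.3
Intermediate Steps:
36151/(-15868) - 4233 = 36151*(-1/15868) - 4233 = -36151/15868 - 4233 = -67205395/15868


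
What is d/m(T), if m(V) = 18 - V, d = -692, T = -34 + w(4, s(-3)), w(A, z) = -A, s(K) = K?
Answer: -173/14 ≈ -12.357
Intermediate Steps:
T = -38 (T = -34 - 1*4 = -34 - 4 = -38)
d/m(T) = -692/(18 - 1*(-38)) = -692/(18 + 38) = -692/56 = -692*1/56 = -173/14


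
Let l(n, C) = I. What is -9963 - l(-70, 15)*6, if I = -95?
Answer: -9393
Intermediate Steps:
l(n, C) = -95
-9963 - l(-70, 15)*6 = -9963 - (-95)*6 = -9963 - 1*(-570) = -9963 + 570 = -9393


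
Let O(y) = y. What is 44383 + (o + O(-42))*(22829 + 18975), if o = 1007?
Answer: 40385243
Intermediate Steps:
44383 + (o + O(-42))*(22829 + 18975) = 44383 + (1007 - 42)*(22829 + 18975) = 44383 + 965*41804 = 44383 + 40340860 = 40385243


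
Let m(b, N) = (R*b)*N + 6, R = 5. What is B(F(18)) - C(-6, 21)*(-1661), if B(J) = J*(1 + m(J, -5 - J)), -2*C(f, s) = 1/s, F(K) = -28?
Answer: 3776827/42 ≈ 89925.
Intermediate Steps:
C(f, s) = -1/(2*s)
m(b, N) = 6 + 5*N*b (m(b, N) = (5*b)*N + 6 = 5*N*b + 6 = 6 + 5*N*b)
B(J) = J*(7 + 5*J*(-5 - J)) (B(J) = J*(1 + (6 + 5*(-5 - J)*J)) = J*(1 + (6 + 5*J*(-5 - J))) = J*(7 + 5*J*(-5 - J)))
B(F(18)) - C(-6, 21)*(-1661) = -1*(-28)*(-7 + 5*(-28)*(5 - 28)) - (-1/2/21)*(-1661) = -1*(-28)*(-7 + 5*(-28)*(-23)) - (-1/2*1/21)*(-1661) = -1*(-28)*(-7 + 3220) - (-1)*(-1661)/42 = -1*(-28)*3213 - 1*1661/42 = 89964 - 1661/42 = 3776827/42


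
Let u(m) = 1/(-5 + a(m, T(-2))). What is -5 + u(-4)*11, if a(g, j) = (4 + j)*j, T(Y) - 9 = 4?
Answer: -1069/216 ≈ -4.9491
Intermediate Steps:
T(Y) = 13 (T(Y) = 9 + 4 = 13)
a(g, j) = j*(4 + j)
u(m) = 1/216 (u(m) = 1/(-5 + 13*(4 + 13)) = 1/(-5 + 13*17) = 1/(-5 + 221) = 1/216)
-5 + u(-4)*11 = -5 + (1/216)*11 = -5 + 11/216 = -1069/216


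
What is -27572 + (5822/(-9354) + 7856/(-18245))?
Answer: -2352860035487/85331865 ≈ -27573.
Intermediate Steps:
-27572 + (5822/(-9354) + 7856/(-18245)) = -27572 + (5822*(-1/9354) + 7856*(-1/18245)) = -27572 + (-2911/4677 - 7856/18245) = -27572 - 89853707/85331865 = -2352860035487/85331865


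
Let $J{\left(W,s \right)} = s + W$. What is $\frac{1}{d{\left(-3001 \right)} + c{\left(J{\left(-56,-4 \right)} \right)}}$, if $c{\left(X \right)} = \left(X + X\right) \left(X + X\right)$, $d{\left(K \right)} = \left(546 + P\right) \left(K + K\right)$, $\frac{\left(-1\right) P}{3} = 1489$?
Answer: $\frac{1}{23548242} \approx 4.2466 \cdot 10^{-8}$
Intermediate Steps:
$P = -4467$ ($P = \left(-3\right) 1489 = -4467$)
$J{\left(W,s \right)} = W + s$
$d{\left(K \right)} = - 7842 K$ ($d{\left(K \right)} = \left(546 - 4467\right) \left(K + K\right) = - 3921 \cdot 2 K = - 7842 K$)
$c{\left(X \right)} = 4 X^{2}$ ($c{\left(X \right)} = 2 X 2 X = 4 X^{2}$)
$\frac{1}{d{\left(-3001 \right)} + c{\left(J{\left(-56,-4 \right)} \right)}} = \frac{1}{\left(-7842\right) \left(-3001\right) + 4 \left(-56 - 4\right)^{2}} = \frac{1}{23533842 + 4 \left(-60\right)^{2}} = \frac{1}{23533842 + 4 \cdot 3600} = \frac{1}{23533842 + 14400} = \frac{1}{23548242}$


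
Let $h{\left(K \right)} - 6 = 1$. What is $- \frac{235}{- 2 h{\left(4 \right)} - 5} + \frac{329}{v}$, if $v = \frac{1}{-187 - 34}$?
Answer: $- \frac{1381236}{19} \approx -72697.0$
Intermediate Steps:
$h{\left(K \right)} = 7$ ($h{\left(K \right)} = 6 + 1 = 7$)
$v = - \frac{1}{221}$ ($v = \frac{1}{-221} = - \frac{1}{221} \approx -0.0045249$)
$- \frac{235}{- 2 h{\left(4 \right)} - 5} + \frac{329}{v} = - \frac{235}{\left(-2\right) 7 - 5} + \frac{329}{- \frac{1}{221}} = - \frac{235}{-14 - 5} + 329 \left(-221\right) = - \frac{235}{-19} - 72709 = \left(-235\right) \left(- \frac{1}{19}\right) - 72709 = \frac{235}{19} - 72709 = - \frac{1381236}{19}$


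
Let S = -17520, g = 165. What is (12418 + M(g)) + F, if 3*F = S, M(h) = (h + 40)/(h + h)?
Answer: 434189/66 ≈ 6578.6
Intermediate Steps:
M(h) = (40 + h)/(2*h) (M(h) = (40 + h)/((2*h)) = (40 + h)*(1/(2*h)) = (40 + h)/(2*h))
F = -5840 (F = (1/3)*(-17520) = -5840)
(12418 + M(g)) + F = (12418 + (1/2)*(40 + 165)/165) - 5840 = (12418 + (1/2)*(1/165)*205) - 5840 = (12418 + 41/66) - 5840 = 819629/66 - 5840 = 434189/66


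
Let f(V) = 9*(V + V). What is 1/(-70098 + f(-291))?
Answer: -1/75336 ≈ -1.3274e-5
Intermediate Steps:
f(V) = 18*V (f(V) = 9*(2*V) = 18*V)
1/(-70098 + f(-291)) = 1/(-70098 + 18*(-291)) = 1/(-70098 - 5238) = 1/(-75336) = -1/75336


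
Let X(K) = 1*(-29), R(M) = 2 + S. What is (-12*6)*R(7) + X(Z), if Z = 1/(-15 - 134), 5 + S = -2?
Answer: 331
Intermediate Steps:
S = -7 (S = -5 - 2 = -7)
R(M) = -5 (R(M) = 2 - 7 = -5)
Z = -1/149 (Z = 1/(-149) = -1/149 ≈ -0.0067114)
X(K) = -29
(-12*6)*R(7) + X(Z) = -12*6*(-5) - 29 = -72*(-5) - 29 = 360 - 29 = 331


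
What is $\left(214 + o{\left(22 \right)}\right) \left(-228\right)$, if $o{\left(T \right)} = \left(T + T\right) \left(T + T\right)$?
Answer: $-490200$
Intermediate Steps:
$o{\left(T \right)} = 4 T^{2}$ ($o{\left(T \right)} = 2 T 2 T = 4 T^{2}$)
$\left(214 + o{\left(22 \right)}\right) \left(-228\right) = \left(214 + 4 \cdot 22^{2}\right) \left(-228\right) = \left(214 + 4 \cdot 484\right) \left(-228\right) = \left(214 + 1936\right) \left(-228\right) = 2150 \left(-228\right) = -490200$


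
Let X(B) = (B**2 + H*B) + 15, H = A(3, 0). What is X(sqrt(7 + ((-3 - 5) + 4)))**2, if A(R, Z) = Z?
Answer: 324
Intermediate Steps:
H = 0
X(B) = 15 + B**2 (X(B) = (B**2 + 0*B) + 15 = (B**2 + 0) + 15 = B**2 + 15 = 15 + B**2)
X(sqrt(7 + ((-3 - 5) + 4)))**2 = (15 + (sqrt(7 + ((-3 - 5) + 4)))**2)**2 = (15 + (sqrt(7 + (-8 + 4)))**2)**2 = (15 + (sqrt(7 - 4))**2)**2 = (15 + (sqrt(3))**2)**2 = (15 + 3)**2 = 18**2 = 324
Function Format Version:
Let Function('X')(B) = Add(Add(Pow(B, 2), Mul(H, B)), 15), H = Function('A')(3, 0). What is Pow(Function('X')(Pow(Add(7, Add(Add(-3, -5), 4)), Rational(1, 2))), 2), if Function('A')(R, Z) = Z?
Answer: 324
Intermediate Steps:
H = 0
Function('X')(B) = Add(15, Pow(B, 2)) (Function('X')(B) = Add(Add(Pow(B, 2), Mul(0, B)), 15) = Add(Add(Pow(B, 2), 0), 15) = Add(Pow(B, 2), 15) = Add(15, Pow(B, 2)))
Pow(Function('X')(Pow(Add(7, Add(Add(-3, -5), 4)), Rational(1, 2))), 2) = Pow(Add(15, Pow(Pow(Add(7, Add(Add(-3, -5), 4)), Rational(1, 2)), 2)), 2) = Pow(Add(15, Pow(Pow(Add(7, Add(-8, 4)), Rational(1, 2)), 2)), 2) = Pow(Add(15, Pow(Pow(Add(7, -4), Rational(1, 2)), 2)), 2) = Pow(Add(15, Pow(Pow(3, Rational(1, 2)), 2)), 2) = Pow(Add(15, 3), 2) = Pow(18, 2) = 324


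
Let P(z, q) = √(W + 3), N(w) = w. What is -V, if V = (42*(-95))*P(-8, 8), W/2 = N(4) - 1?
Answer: 11970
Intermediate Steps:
W = 6 (W = 2*(4 - 1) = 2*3 = 6)
P(z, q) = 3 (P(z, q) = √(6 + 3) = √9 = 3)
V = -11970 (V = (42*(-95))*3 = -3990*3 = -11970)
-V = -1*(-11970) = 11970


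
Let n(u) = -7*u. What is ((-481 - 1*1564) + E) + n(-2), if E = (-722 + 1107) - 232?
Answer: -1878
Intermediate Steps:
E = 153 (E = 385 - 232 = 153)
((-481 - 1*1564) + E) + n(-2) = ((-481 - 1*1564) + 153) - 7*(-2) = ((-481 - 1564) + 153) + 14 = (-2045 + 153) + 14 = -1892 + 14 = -1878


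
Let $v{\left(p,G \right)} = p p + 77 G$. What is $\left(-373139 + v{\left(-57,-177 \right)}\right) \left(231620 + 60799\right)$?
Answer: $-112148242461$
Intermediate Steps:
$v{\left(p,G \right)} = p^{2} + 77 G$
$\left(-373139 + v{\left(-57,-177 \right)}\right) \left(231620 + 60799\right) = \left(-373139 + \left(\left(-57\right)^{2} + 77 \left(-177\right)\right)\right) \left(231620 + 60799\right) = \left(-373139 + \left(3249 - 13629\right)\right) 292419 = \left(-373139 - 10380\right) 292419 = \left(-383519\right) 292419 = -112148242461$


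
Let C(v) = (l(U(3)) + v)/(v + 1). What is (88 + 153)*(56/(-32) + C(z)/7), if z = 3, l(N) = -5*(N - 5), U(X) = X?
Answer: -2169/7 ≈ -309.86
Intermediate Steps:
l(N) = 25 - 5*N (l(N) = -5*(-5 + N) = 25 - 5*N)
C(v) = (10 + v)/(1 + v) (C(v) = ((25 - 5*3) + v)/(v + 1) = ((25 - 15) + v)/(1 + v) = (10 + v)/(1 + v))
(88 + 153)*(56/(-32) + C(z)/7) = (88 + 153)*(56/(-32) + ((10 + 3)/(1 + 3))/7) = 241*(56*(-1/32) + (13/4)*(⅐)) = 241*(-7/4 + ((¼)*13)*(⅐)) = 241*(-7/4 + (13/4)*(⅐)) = 241*(-7/4 + 13/28) = 241*(-9/7) = -2169/7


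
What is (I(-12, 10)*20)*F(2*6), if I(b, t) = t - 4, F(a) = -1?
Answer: -120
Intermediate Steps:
I(b, t) = -4 + t
(I(-12, 10)*20)*F(2*6) = ((-4 + 10)*20)*(-1) = (6*20)*(-1) = 120*(-1) = -120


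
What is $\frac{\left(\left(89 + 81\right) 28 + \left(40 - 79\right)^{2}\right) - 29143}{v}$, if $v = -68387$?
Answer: $\frac{22862}{68387} \approx 0.3343$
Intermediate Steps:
$\frac{\left(\left(89 + 81\right) 28 + \left(40 - 79\right)^{2}\right) - 29143}{v} = \frac{\left(\left(89 + 81\right) 28 + \left(40 - 79\right)^{2}\right) - 29143}{-68387} = \left(\left(170 \cdot 28 + \left(-39\right)^{2}\right) - 29143\right) \left(- \frac{1}{68387}\right) = \left(\left(4760 + 1521\right) - 29143\right) \left(- \frac{1}{68387}\right) = \left(6281 - 29143\right) \left(- \frac{1}{68387}\right) = \left(-22862\right) \left(- \frac{1}{68387}\right) = \frac{22862}{68387}$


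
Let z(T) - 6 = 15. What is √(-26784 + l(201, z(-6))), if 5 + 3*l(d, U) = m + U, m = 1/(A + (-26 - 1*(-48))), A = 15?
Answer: I*√329939841/111 ≈ 163.64*I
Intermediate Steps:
z(T) = 21 (z(T) = 6 + 15 = 21)
m = 1/37 (m = 1/(15 + (-26 - 1*(-48))) = 1/(15 + (-26 + 48)) = 1/(15 + 22) = 1/37 ≈ 0.027027)
l(d, U) = -184/111 + U/3 (l(d, U) = -5/3 + (1/37 + U)/3 = -5/3 + (1/111 + U/3) = -184/111 + U/3)
√(-26784 + l(201, z(-6))) = √(-26784 + (-184/111 + (⅓)*21)) = √(-26784 + (-184/111 + 7)) = √(-26784 + 593/111) = √(-2972431/111) = I*√329939841/111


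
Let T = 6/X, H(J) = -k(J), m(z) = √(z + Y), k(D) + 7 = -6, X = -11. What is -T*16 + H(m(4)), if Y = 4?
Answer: 239/11 ≈ 21.727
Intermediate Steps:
k(D) = -13 (k(D) = -7 - 6 = -13)
m(z) = √(4 + z) (m(z) = √(z + 4) = √(4 + z))
H(J) = 13 (H(J) = -1*(-13) = 13)
T = -6/11 (T = 6/(-11) = 6*(-1/11) = -6/11 ≈ -0.54545)
-T*16 + H(m(4)) = -1*(-6/11)*16 + 13 = (6/11)*16 + 13 = 96/11 + 13 = 239/11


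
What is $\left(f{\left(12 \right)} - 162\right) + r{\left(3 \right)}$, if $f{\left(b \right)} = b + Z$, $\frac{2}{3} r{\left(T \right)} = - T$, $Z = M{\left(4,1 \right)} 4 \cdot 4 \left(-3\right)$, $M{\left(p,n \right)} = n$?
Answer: $- \frac{405}{2} \approx -202.5$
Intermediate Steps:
$Z = -48$ ($Z = 1 \cdot 4 \cdot 4 \left(-3\right) = 1 \cdot 16 \left(-3\right) = 1 \left(-48\right) = -48$)
$r{\left(T \right)} = - \frac{3 T}{2}$ ($r{\left(T \right)} = \frac{3 \left(- T\right)}{2} = - \frac{3 T}{2}$)
$f{\left(b \right)} = -48 + b$ ($f{\left(b \right)} = b - 48 = -48 + b$)
$\left(f{\left(12 \right)} - 162\right) + r{\left(3 \right)} = \left(\left(-48 + 12\right) - 162\right) - \frac{9}{2} = \left(-36 - 162\right) - \frac{9}{2} = -198 - \frac{9}{2} = - \frac{405}{2}$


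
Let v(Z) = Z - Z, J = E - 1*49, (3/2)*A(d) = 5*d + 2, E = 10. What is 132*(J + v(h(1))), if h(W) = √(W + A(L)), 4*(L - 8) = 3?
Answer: -5148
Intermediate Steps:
L = 35/4 (L = 8 + (¼)*3 = 8 + ¾ = 35/4 ≈ 8.7500)
A(d) = 4/3 + 10*d/3 (A(d) = 2*(5*d + 2)/3 = 2*(2 + 5*d)/3 = 4/3 + 10*d/3)
J = -39 (J = 10 - 1*49 = 10 - 49 = -39)
h(W) = √(61/2 + W) (h(W) = √(W + (4/3 + (10/3)*(35/4))) = √(W + (4/3 + 175/6)) = √(W + 61/2) = √(61/2 + W))
v(Z) = 0
132*(J + v(h(1))) = 132*(-39 + 0) = 132*(-39) = -5148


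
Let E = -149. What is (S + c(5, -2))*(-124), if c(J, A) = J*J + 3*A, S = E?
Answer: 16120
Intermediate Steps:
S = -149
c(J, A) = J² + 3*A
(S + c(5, -2))*(-124) = (-149 + (5² + 3*(-2)))*(-124) = (-149 + (25 - 6))*(-124) = (-149 + 19)*(-124) = -130*(-124) = 16120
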